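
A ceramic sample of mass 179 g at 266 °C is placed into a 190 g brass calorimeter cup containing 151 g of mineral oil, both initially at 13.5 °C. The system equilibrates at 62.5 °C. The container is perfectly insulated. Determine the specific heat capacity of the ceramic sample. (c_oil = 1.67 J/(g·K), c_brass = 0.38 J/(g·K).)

c ≈ 0.436 J/(g·K)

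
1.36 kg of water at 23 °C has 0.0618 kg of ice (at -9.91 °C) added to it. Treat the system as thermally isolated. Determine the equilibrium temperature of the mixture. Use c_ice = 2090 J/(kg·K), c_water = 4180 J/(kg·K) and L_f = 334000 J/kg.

Energy conservation, ΣQ = 0:
warm ice to 0 °C: 0.0618·2090·(0 − (-9.91)) = 1280; latent heat to melt: 0.0618·334000 = 20641; meltwater 0→T: 0.0618·4180·T = 258.32 T; water cools: 1.36·4180·(T − 23) = 5684.8(T − 23)
5943.1 T = 130750 − 21921 = 108829
T ≈ 18.31 °C — above 0 °C, consistent with complete melting.

T_f ≈ 18.3 °C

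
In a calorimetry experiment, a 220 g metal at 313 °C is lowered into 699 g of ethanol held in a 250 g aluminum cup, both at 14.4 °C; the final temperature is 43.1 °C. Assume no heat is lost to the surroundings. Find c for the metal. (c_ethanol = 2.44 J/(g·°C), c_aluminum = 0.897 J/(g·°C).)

Heat gained plus heat lost sum to zero:
220·c·(43.1 − 313) + 699·2.44·(43.1 − 14.4) + 250·0.897·(43.1 − 14.4) = 0
-59378 c = -55386
c = -55386/-59378 ≈ 0.9328 J/(g·°C)

c ≈ 0.933 J/(g·°C)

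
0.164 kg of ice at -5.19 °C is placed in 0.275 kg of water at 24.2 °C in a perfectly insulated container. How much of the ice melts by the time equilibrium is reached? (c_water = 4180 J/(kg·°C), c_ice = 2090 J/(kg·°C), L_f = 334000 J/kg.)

m_melted ≈ 0.078 kg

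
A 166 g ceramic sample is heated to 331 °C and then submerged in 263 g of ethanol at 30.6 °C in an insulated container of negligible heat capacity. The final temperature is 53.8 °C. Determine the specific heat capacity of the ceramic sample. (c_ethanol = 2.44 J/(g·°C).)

m_s c (T_s − T_f) = m_ethanol c_ethanol (T_f − T_0):
166×c×(331 − 53.8) = 263×2.44×(53.8 − 30.6)
46015 c = 14888  ⇒  c ≈ 0.3235 J/(g·°C)

c ≈ 0.324 J/(g·°C)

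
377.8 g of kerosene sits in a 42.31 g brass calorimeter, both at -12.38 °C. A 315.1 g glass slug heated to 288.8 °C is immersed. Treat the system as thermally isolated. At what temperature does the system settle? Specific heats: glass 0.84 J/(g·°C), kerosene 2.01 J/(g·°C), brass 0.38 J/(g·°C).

Net heat exchanged in the isolated system is zero:
315.1×0.84×(T − 288.8) + 377.8×2.01×(T − (-12.38)) + 42.31×0.38×(T − (-12.38)) = 0
1040.1 T = 66841
T = 66841/1040.1 ≈ 64.26 °C

T_f ≈ 64.3 °C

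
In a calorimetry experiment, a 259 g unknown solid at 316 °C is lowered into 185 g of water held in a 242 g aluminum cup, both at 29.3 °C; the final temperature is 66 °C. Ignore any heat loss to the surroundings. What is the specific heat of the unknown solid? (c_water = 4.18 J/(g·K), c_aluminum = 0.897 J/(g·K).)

c ≈ 0.561 J/(g·K)

Net heat exchanged in the isolated system is zero:
259·c·(66 − 316) + 185·4.18·(66 − 29.3) + 242·0.897·(66 − 29.3) = 0
-64750 c = -36347
c = -36347/-64750 ≈ 0.5613 J/(g·K)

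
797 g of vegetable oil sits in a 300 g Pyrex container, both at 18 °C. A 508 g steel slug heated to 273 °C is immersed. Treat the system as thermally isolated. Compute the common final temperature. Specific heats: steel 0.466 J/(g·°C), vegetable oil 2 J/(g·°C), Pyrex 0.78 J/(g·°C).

Let T be the final temperature. ΣQ_i = 0:
508·0.466·(T − 273) + 797·2·(T − 18) + 300·0.78·(T − 18) = 0
236.73(T − 273) + 1594(T − 18) + 234(T − 18) = 0
(236.73 + 1594 + 234) T = 236.73·273 + 1594·18 + 234·18
T ≈ 47.24 °C

T_f ≈ 47.2 °C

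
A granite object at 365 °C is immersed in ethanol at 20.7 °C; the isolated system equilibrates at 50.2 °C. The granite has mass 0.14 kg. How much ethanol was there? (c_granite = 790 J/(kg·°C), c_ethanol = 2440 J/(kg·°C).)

m ≈ 0.484 kg

Heat lost by the granite = heat gained by the ethanol:
0.14·790·(365 − 50.2) = m·2440·(50.2 − 20.7)
71980 m = 34817  ⇒  m ≈ 0.4837 kg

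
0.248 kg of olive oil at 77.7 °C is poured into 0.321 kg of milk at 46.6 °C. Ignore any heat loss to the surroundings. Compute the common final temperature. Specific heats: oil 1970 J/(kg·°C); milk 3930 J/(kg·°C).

With ΣQ=0 the equilibrium temperature is the m·c-weighted mean:
T_f = (488.56*77.7 + 1261.5*46.6) / (488.56 + 1261.5)
    = 96748 / 1750.1 ≈ 55.28 °C

T_f ≈ 55.3 °C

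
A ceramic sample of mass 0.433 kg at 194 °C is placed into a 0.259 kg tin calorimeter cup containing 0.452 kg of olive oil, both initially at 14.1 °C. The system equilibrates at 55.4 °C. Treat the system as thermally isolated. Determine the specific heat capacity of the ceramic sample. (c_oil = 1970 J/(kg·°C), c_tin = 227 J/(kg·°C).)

c ≈ 653 J/(kg·°C)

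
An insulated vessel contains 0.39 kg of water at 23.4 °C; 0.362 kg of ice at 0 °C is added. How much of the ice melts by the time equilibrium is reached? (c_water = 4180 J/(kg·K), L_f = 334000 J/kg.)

m_melted ≈ 0.114 kg

Heat available from the water dropping to 0 °C: 0.39×4180×23.4 = 38147 J.
To melt every bit of ice: 0.362×334000 = 120908 J.
38147 J < 120908 J, so only part of the ice melts and the system sits at 0 °C.
m_melted×334000 = 38147  ⇒  m_melted ≈ 0.1142 kg.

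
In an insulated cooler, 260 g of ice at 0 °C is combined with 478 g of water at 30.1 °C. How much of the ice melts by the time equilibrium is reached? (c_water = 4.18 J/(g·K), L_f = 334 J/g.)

Heat available from the water dropping to 0 °C: 478×4.18×30.1 = 60141 J.
Melting all 260 g of ice would need 260×334 = 86840 J.
That's not enough to melt it all — equilibrium is at 0 °C with ice remaining.
Mass melted = 60141/334 ≈ 180.1 g.

m_melted ≈ 180 g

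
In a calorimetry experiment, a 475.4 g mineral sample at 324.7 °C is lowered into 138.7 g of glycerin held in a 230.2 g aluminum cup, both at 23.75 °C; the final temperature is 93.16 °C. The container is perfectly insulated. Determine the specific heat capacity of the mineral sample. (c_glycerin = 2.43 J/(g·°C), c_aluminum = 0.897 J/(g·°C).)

c ≈ 0.343 J/(g·°C)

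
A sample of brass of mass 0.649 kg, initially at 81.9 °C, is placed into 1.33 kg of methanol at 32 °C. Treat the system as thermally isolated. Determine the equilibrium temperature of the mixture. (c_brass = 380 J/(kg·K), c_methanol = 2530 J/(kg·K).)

|Q_brass| = |Q_methanol|:
0.649·380·(81.9 − T) = 1.33·2530·(T − 32)
246.62(81.9 − T) = 3364.9(T − 32)
3611.5 T = 127875  ⇒  T ≈ 35.41 °C

T_f ≈ 35.4 °C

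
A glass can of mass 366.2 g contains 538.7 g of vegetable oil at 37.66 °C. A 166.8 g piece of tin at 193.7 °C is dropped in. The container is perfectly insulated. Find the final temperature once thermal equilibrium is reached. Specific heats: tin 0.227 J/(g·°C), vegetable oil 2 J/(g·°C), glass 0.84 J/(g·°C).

T_f ≈ 41.8 °C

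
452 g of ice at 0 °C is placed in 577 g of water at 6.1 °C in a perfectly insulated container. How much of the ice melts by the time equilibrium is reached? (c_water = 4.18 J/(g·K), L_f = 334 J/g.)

Cooling the water to 0 °C releases 577·4.18·6.1 = 14712 J.
Melting all 452 g of ice would need 452·334 = 150968 J.
That's not enough to melt it all — equilibrium is at 0 °C with ice remaining.
m_melt = 14712 / L_f = 44.05 g.

m_melted ≈ 44 g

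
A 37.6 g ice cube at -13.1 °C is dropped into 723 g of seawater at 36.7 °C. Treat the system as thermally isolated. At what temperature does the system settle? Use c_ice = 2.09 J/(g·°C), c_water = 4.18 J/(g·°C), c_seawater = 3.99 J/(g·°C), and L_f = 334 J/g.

T_f ≈ 30.3 °C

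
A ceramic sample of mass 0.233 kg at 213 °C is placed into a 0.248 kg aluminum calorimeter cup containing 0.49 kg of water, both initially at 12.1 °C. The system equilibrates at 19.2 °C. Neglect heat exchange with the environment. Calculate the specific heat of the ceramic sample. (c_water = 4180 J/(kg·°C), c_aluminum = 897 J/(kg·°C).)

c ≈ 357 J/(kg·°C)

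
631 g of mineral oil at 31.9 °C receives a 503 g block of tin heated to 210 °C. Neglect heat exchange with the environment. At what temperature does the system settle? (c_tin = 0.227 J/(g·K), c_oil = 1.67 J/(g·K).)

T_f ≈ 49.3 °C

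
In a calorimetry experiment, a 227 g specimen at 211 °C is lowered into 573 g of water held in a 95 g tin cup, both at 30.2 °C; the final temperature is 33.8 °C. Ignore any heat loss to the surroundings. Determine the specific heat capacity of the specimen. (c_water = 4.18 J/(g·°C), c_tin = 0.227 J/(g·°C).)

Let T be the final temperature. ΣQ_i = 0:
227·c·(33.8 − 211) + 573·4.18·(33.8 − 30.2) + 95·0.227·(33.8 − 30.2) = 0
-40224 c = -8700.1
c = -8700.1/-40224 ≈ 0.2163 J/(g·°C)

c ≈ 0.216 J/(g·°C)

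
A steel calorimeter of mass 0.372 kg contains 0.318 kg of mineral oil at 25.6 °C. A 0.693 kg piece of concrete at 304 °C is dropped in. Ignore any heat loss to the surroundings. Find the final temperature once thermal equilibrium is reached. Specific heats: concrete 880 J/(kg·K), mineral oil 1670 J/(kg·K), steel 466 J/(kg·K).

T_f ≈ 154.8 °C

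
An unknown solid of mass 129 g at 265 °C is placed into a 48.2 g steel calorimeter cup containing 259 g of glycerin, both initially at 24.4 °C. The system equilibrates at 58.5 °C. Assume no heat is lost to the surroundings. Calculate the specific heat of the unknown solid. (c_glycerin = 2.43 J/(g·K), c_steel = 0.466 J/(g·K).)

Net heat exchanged in the isolated system is zero:
129·c·(58.5 − 265) + 259·2.43·(58.5 − 24.4) + 48.2·0.466·(58.5 − 24.4) = 0
-26638 c = -22227
c = -22227/-26638 ≈ 0.8344 J/(g·K)

c ≈ 0.834 J/(g·K)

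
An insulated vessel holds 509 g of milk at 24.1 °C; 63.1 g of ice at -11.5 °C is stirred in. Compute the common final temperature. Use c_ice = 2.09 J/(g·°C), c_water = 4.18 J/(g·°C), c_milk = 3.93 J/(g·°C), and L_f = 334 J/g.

Let T be the final temperature. ΣQ_i = 0:
ice -11.5→0 °C: 63.1·2.09·11.5 = 1516.6; latent heat to melt: 63.1·334 = 21075; meltwater 0→T: 63.1·4.18·T = 263.76 T; milk cools: 509·3.93·(T − 24.1) = 2000.4(T − 24.1)
2264.1 T = 48209 − 22592 = 25617
T ≈ 11.31 °C. Since T > 0 °C, the all-ice-melts assumption holds.

T_f ≈ 11.3 °C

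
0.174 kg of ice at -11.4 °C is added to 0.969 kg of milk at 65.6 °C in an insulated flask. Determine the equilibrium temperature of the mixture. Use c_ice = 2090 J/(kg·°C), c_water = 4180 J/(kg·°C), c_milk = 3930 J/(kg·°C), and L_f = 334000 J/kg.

Let T be the final temperature. ΣQ_i = 0:
ice -11.4→0 °C: 0.174·2090·11.4 = 4145.7
  fusion: m_ice L_f = 0.174·334000 = 58116
  warm the meltwater: 727.32 T
  milk cools: 0.969·3930·(T − 65.6) = 3808.2(T − 65.6)
4535.5 T = 249816 − 62262 = 187554
T ≈ 41.35 °C (positive, so assuming full melt was valid).

T_f ≈ 41.4 °C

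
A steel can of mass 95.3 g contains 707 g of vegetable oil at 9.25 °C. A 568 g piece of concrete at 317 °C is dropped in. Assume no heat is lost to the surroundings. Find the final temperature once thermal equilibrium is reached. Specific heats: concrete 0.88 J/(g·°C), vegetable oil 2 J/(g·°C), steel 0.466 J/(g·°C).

T_f ≈ 87.8 °C

Energy conservation, ΣQ = 0:
568×0.88×(T − 317) + 707×2×(T − 9.25) + 95.3×0.466×(T − 9.25) = 0
499.84(T − 317) + 1414(T − 9.25) + 44.41(T − 9.25) = 0
(499.84 + 1414 + 44.41) T = 499.84×317 + 1414×9.25 + 44.41×9.25
T = 171940 / 1958.2 = 87.8 °C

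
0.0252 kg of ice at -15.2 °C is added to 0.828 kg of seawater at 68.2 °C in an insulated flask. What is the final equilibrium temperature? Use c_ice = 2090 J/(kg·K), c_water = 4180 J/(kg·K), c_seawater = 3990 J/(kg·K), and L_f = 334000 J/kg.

Heat gained plus heat lost sum to zero:
ice -15.2→0 °C: 0.0252·2090·15.2 = 800.55; latent heat to melt: 0.0252·334000 = 8416.8; meltwater 0→T: 0.0252·4180·T = 105.34 T; seawater cools: 0.828·3990·(T − 68.2) = 3303.7(T − 68.2)
3409.1 T = 225314 − 9217.4 = 216096
T ≈ 63.39 °C (positive, so assuming full melt was valid).

T_f ≈ 63.4 °C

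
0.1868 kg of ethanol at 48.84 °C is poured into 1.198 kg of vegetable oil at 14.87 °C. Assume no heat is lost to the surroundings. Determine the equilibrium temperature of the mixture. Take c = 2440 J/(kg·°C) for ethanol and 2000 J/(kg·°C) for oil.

Let T be the final temperature. ΣQ_i = 0:
0.1868*2440*(T − 48.84) + 1.198*2000*(T − 14.87) = 0
455.79(T − 48.84) + 2396(T − 14.87) = 0
(455.79 + 2396) T = 455.79*48.84 + 2396*14.87
T = 57889 / 2851.8 = 20.3 °C

T_f ≈ 20.3 °C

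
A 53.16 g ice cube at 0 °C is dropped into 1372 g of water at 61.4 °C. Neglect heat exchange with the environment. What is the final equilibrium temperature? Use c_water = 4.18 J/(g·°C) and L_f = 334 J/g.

T_f ≈ 56.1 °C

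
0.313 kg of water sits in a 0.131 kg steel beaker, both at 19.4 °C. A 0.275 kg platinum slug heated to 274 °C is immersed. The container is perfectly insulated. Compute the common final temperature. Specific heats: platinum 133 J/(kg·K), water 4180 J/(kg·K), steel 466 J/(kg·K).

Energy conservation, ΣQ = 0:
0.275·133·(T − 274) + 0.313·4180·(T − 19.4) + 0.131·466·(T − 19.4) = 0
36.58(T − 274) + 1308.3(T − 19.4) + 61.05(T − 19.4) = 0
1406 T = 36588
T = 36588 / 1406 = 26 °C

T_f ≈ 26.0 °C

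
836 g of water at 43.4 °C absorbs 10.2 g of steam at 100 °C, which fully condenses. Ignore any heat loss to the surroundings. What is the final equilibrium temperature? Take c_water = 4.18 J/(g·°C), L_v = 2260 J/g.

Conservation of energy gives ΣQ = 0:
steam→water at 100 °C releases m L_v = 10.2×2260 = 23052; condensate cools 100→T: 10.2×4.18×(T − 100) = 42.64(T − 100); water warms: 836×4.18×(T − 43.4) = 3494.5(T − 43.4)
3537.1 T = 23052 + 4263.6 + 151660 = 178976
T ≈ 50.60 °C, under the boiling point, so the assumption holds.

T_f ≈ 50.6 °C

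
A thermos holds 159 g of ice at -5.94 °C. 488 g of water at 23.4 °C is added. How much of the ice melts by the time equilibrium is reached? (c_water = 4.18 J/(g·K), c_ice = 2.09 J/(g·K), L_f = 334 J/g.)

m_melted ≈ 137 g

Water can give up m c ΔT = 488·4.18·23.4 = 47732 J before reaching 0 °C.
Of that, 159·2.09·5.94 = 1973.9 J goes to bring the ice to 0 °C, leaving 45758 J.
Fully melting the ice requires m_ice L_f = 159·334 = 53106 J.
45758 J < 53106 J, so only part of the ice melts and the system sits at 0 °C.
Mass melted = 45758/334 ≈ 137 g.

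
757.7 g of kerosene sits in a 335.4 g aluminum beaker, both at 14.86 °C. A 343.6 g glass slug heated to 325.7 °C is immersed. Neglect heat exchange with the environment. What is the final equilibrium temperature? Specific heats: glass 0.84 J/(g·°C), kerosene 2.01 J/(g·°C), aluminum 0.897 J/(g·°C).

Net heat exchanged in the isolated system is zero:
343.6×0.84×(T − 325.7) + 757.7×2.01×(T − 14.86) + 335.4×0.897×(T − 14.86) = 0
288.62(T − 325.7) + 1523(T − 14.86) + 300.85(T − 14.86) = 0
2112.5 T = 121107
T ≈ 57.33 °C

T_f ≈ 57.3 °C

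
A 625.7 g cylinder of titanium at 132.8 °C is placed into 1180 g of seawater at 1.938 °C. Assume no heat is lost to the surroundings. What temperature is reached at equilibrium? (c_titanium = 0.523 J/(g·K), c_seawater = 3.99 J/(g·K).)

Let T be the final temperature. ΣQ_i = 0:
625.7*0.523*(T − 132.8) + 1180*3.99*(T − 1.938) = 0
327.24(T − 132.8) + 4708.2(T − 1.938) = 0
(327.24 + 4708.2) T = 327.24*132.8 + 4708.2*1.938
T ≈ 10.44 °C

T_f ≈ 10.4 °C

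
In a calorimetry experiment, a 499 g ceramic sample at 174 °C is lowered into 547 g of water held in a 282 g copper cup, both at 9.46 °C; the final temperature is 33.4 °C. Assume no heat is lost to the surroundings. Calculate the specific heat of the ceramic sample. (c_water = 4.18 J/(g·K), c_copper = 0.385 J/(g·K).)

c ≈ 0.817 J/(g·K)

Taking heat into each body as positive, Σ m c ΔT = 0:
499·c·(33.4 − 174) + 547·4.18·(33.4 − 9.46) + 282·0.385·(33.4 − 9.46) = 0
-70159 c = -57337
c = -57337/-70159 ≈ 0.8172 J/(g·K)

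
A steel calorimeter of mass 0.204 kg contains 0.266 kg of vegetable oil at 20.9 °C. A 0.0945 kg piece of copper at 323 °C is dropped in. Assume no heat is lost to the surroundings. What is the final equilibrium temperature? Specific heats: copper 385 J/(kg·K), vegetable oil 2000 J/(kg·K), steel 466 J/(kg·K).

T_f ≈ 37.5 °C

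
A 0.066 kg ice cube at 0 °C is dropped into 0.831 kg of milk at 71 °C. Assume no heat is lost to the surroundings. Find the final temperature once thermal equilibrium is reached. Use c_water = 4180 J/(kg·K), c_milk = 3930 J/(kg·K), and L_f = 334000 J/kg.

T_f ≈ 59.2 °C

Let T be the final temperature. ΣQ_i = 0:
fusion: m_ice L_f = 0.066×334000 = 22044
  meltwater 0→T: 0.066×4180×T = 275.88 T
  milk cools: 0.831×3930×(T − 71) = 3265.8(T − 71)
3541.7 T = 231874 − 22044 = 209830
T ≈ 59.25 °C — above 0 °C, consistent with complete melting.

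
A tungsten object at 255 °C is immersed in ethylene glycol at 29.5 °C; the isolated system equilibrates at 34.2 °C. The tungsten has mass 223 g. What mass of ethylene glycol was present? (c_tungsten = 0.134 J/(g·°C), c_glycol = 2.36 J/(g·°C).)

m ≈ 595 g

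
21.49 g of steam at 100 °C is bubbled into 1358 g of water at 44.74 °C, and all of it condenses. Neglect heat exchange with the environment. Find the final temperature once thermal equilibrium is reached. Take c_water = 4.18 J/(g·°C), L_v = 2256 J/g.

T_f ≈ 54.0 °C

Energy balance with sensible and latent terms:
steam→water at 100 °C releases m L_v = 21.49·2256 = 48481
  condensed water 100 °C→T: 89.83(T − 100)
  original water: 5676.4(T − 44.74)
5766.3 T = 48481 + 8982.8 + 253964 = 311428
T ≈ 54.01 °C (< 100 °C, so full condensation is consistent).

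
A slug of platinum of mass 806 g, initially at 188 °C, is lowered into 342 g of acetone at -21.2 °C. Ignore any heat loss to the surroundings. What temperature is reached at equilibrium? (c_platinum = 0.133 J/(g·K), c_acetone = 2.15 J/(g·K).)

T_f ≈ 5.4 °C

|Q_platinum| = |Q_acetone|:
806·0.133·(188 − T) = 342·2.15·(T − (-21.2))
107.2(188 − T) = 735.3(T − (-21.2))
842.5 T = 4564.9  ⇒  T ≈ 5.42 °C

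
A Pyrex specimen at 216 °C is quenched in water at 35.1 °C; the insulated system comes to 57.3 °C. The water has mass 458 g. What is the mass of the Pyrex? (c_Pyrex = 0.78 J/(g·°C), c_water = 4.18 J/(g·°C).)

Heat gained plus heat lost sum to zero:
m·0.78·(57.3 − 216) + 458·4.18·(57.3 − 35.1) = 0
-123.79 m = -42501
m = -42501/-123.79 ≈ 343.3 g

m ≈ 343 g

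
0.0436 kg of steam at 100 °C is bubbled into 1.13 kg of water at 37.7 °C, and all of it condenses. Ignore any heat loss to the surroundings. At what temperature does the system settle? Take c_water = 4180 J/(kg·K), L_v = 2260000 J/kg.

T_f ≈ 60.1 °C

Let T be the final temperature. ΣQ_i = 0:
condense steam: −0.0436×2260000 = −98536
  condensed water 100 °C→T: 182.25(T − 100)
  water warms: 1.13×4180×(T − 37.7) = 4723.4(T − 37.7)
4905.6 T = 98536 + 18225 + 178072 = 294833
T ≈ 60.10 °C, under the boiling point, so the assumption holds.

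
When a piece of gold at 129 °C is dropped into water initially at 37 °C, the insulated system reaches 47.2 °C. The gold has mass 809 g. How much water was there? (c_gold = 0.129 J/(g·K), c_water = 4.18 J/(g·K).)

Taking heat into each body as positive, Σ m c ΔT = 0:
809·0.129·(47.2 − 129) + m·4.18·(47.2 − 37) = 0
42.64 m = 8536.7
m = 8536.7/42.64 ≈ 200.2 g

m ≈ 200 g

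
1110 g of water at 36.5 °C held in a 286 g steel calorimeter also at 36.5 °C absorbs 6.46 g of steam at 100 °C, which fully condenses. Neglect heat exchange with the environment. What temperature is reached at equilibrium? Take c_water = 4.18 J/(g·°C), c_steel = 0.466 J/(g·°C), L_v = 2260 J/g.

Energy conservation, ΣQ = 0:
steam→water at 100 °C releases m L_v = 6.46·2260 = 14600
  condensed water 100 °C→T: 27(T − 100)
  original water: 4639.8(T − 36.5)
  cup: 133.28(T − 36.5)
4800.1 T = 14600 + 2700.3 + 174217 = 191517
T ≈ 39.90 °C, under the boiling point, so the assumption holds.

T_f ≈ 39.9 °C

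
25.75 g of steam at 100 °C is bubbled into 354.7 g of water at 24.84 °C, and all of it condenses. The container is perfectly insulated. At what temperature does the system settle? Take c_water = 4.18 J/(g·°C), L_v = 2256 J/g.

Sum of m c ΔT and latent-heat terms is zero:
condense steam: −25.75×2256 = −58092; condensate cools 100→T: 25.75×4.18×(T − 100) = 107.63(T − 100); original water: 1482.6(T − 24.84)
1590.3 T = 58092 + 10764 + 36829 = 105684
T ≈ 66.46 °C, under the boiling point, so the assumption holds.

T_f ≈ 66.5 °C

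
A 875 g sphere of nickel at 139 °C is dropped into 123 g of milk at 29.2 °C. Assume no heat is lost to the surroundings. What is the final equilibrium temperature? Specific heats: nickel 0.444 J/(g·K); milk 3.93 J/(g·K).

Let T be the final temperature. ΣQ_i = 0:
875·0.444·(T − 139) + 123·3.93·(T − 29.2) = 0
388.5(T − 139) + 483.39(T − 29.2) = 0
(388.5 + 483.39) T = 388.5·139 + 483.39·29.2
T ≈ 78.13 °C

T_f ≈ 78.1 °C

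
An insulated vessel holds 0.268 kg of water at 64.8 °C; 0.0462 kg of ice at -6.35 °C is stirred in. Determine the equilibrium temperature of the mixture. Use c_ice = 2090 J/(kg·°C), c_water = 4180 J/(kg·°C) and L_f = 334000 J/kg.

T_f ≈ 43.1 °C

Net heat exchanged in the isolated system is zero:
ice -6.35→0 °C: 0.0462·2090·6.35 = 613.14; latent heat to melt: 0.0462·334000 = 15431; meltwater 0→T: 0.0462·4180·T = 193.12 T; water cools: 0.268·4180·(T − 64.8) = 1120.2(T − 64.8)
1313.4 T = 72592 − 16044 = 56548
T ≈ 43.06 °C — above 0 °C, consistent with complete melting.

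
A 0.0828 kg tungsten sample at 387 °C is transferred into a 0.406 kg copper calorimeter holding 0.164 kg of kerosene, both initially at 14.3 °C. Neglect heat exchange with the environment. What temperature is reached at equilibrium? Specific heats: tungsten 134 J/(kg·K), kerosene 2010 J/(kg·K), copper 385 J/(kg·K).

Heat gained plus heat lost sum to zero:
0.0828×134×(T − 387) + 0.164×2010×(T − 14.3) + 0.406×385×(T − 14.3) = 0
11.1(T − 387) + 329.64(T − 14.3) + 156.31(T − 14.3) = 0
(11.1 + 329.64 + 156.31) T = 11.1×387 + 329.64×14.3 + 156.31×14.3
T = 11243 / 497.05 = 22.6 °C

T_f ≈ 22.6 °C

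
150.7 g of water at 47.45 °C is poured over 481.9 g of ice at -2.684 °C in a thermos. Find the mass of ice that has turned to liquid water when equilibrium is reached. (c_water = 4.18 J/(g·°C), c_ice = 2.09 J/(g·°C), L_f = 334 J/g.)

m_melted ≈ 81.4 g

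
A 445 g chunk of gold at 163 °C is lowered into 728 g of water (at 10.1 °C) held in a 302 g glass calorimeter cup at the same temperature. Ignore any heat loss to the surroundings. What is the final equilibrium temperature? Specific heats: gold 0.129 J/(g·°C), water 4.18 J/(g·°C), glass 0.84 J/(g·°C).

T_f ≈ 12.7 °C

Setting the total heat transfer to zero:
445×0.129×(T − 163) + 728×4.18×(T − 10.1) + 302×0.84×(T − 10.1) = 0
57.41(T − 163) + 3043(T − 10.1) + 253.68(T − 10.1) = 0
(57.41 + 3043 + 253.68) T = 57.41×163 + 3043×10.1 + 253.68×10.1
T = 42654 / 3354.1 = 12.7 °C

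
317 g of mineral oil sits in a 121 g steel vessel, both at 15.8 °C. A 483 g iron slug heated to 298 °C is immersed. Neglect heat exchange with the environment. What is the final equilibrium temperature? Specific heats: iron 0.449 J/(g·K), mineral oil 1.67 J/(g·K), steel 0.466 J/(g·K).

T_f ≈ 92.0 °C

With ΣQ=0 the equilibrium temperature is the m·c-weighted mean:
T_f = (216.87·298 + 529.39·15.8 + 56.39·15.8) / (216.87 + 529.39 + 56.39)
    = 73882 / 802.64 ≈ 92.05 °C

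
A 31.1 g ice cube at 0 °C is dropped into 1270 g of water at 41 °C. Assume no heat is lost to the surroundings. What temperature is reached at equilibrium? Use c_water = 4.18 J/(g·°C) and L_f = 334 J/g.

Taking heat into each body as positive, Σ m c ΔT = 0:
latent heat to melt: 31.1·334 = 10387; warm the meltwater: 130 T; water cools: 1270·4.18·(T − 41) = 5308.6(T − 41)
5438.6 T = 217653 − 10387 = 207265
T ≈ 38.11 °C — above 0 °C, consistent with complete melting.

T_f ≈ 38.1 °C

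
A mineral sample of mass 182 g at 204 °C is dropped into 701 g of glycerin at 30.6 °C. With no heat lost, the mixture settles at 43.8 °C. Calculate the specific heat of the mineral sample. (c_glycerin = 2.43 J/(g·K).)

c ≈ 0.771 J/(g·K)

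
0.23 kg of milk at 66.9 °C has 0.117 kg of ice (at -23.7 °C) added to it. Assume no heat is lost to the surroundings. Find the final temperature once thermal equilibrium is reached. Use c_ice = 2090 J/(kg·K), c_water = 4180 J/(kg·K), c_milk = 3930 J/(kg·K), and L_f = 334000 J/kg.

T_f ≈ 11.2 °C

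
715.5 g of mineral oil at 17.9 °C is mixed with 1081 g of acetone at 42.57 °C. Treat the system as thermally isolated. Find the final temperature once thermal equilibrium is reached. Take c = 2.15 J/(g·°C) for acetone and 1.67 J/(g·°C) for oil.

T_f ≈ 34.2 °C

Heat lost by the acetone equals heat gained by the oil:
1081·2.15·(42.57 − T) = 715.5·1.67·(T − 17.9)
2324.2(42.57 − T) = 1194.9(T − 17.9)
3519 T = 120328  ⇒  T ≈ 34.19 °C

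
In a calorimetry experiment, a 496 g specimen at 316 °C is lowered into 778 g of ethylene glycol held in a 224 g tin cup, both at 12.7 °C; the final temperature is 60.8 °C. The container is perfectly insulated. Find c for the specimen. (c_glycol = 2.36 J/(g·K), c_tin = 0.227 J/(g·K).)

c ≈ 0.717 J/(g·K)

Net heat exchanged in the isolated system is zero:
496×c×(60.8 − 316) + 778×2.36×(60.8 − 12.7) + 224×0.227×(60.8 − 12.7) = 0
-126579 c = -90761
c = -90761/-126579 ≈ 0.717 J/(g·K)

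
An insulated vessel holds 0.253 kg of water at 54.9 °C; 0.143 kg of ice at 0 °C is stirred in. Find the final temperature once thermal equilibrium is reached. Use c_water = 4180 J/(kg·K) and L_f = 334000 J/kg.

T_f ≈ 6.2 °C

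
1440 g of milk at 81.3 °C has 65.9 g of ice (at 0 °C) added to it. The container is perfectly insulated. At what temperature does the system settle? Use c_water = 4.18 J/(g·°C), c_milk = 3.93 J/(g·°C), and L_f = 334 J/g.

Conservation of energy gives ΣQ = 0:
melt ice: 65.9·334 = 22011; warm the meltwater: 275.46 T; milk: 5659.2(T − 81.3)
5934.7 T = 460093 − 22011 = 438082
T ≈ 73.82 °C (positive, so assuming full melt was valid).

T_f ≈ 73.8 °C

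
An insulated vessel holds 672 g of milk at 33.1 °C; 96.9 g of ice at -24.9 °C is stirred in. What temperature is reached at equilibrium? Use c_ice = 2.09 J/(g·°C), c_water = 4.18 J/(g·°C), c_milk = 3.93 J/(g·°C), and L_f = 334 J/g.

Sum of m c ΔT and latent-heat terms is zero:
ice -24.9→0 °C: 96.9·2.09·24.9 = 5042.8; latent heat to melt: 96.9·334 = 32365; warm the meltwater: 405.04 T; milk: 2641(T − 33.1)
3046 T = 87416 − 37407 = 50008
T ≈ 16.42 °C (positive, so assuming full melt was valid).

T_f ≈ 16.4 °C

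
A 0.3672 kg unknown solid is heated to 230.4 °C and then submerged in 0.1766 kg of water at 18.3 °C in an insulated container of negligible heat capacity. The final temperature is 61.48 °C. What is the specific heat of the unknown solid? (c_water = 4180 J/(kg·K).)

Heat lost by the unknown solid = heat gained by the water:
0.3672·c·(230.4 − 61.48) = 0.1766·4180·(61.48 − 18.3)
62.03 c = 31875  ⇒  c ≈ 513.9 J/(kg·K)

c ≈ 514 J/(kg·K)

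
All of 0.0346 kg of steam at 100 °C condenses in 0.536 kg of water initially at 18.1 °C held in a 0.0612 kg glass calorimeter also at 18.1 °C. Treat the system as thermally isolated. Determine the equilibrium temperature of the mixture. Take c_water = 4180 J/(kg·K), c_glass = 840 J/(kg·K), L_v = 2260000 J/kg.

T_f ≈ 55.1 °C

Taking heat into each body as positive, Σ m c ΔT = 0:
steam→water at 100 °C releases m L_v = 0.0346·2260000 = 78196; condensate cools 100→T: 0.0346·4180·(T − 100) = 144.63(T − 100); water warms: 0.536·4180·(T − 18.1) = 2240.5(T − 18.1); cup: 51.41(T − 18.1)
2436.5 T = 78196 + 14463 + 41483 = 134142
T ≈ 55.05 °C — below 100 °C, confirming all the steam condensed.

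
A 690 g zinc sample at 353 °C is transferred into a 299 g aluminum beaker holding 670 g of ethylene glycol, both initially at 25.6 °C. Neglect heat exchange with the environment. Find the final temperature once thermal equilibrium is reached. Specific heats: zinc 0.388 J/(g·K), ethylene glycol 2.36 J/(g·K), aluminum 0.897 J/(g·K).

Setting the total heat transfer to zero:
690×0.388×(T − 353) + 670×2.36×(T − 25.6) + 299×0.897×(T − 25.6) = 0
267.72(T − 353) + 1581.2(T − 25.6) + 268.2(T − 25.6) = 0
2117.1 T = 141850
T ≈ 67.00 °C

T_f ≈ 67.0 °C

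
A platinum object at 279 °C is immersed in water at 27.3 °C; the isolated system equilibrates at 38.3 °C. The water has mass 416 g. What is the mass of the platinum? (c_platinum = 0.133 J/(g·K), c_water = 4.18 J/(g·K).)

m ≈ 597 g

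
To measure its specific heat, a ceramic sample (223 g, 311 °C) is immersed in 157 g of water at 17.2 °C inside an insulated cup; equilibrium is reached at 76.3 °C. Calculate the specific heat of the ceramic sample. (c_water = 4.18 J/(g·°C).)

Taking heat into each body as positive, Σ m c ΔT = 0:
223×c×(76.3 − 311) + 157×4.18×(76.3 − 17.2) = 0
-52338 c = -38785
c = -38785/-52338 ≈ 0.741 J/(g·°C)

c ≈ 0.741 J/(g·°C)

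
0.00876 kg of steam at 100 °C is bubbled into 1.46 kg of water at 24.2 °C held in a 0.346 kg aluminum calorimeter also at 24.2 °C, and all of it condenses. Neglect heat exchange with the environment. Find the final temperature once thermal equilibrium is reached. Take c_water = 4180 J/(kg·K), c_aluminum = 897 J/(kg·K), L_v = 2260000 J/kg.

T_f ≈ 27.7 °C

Setting the total heat transfer to zero:
condense steam: −0.00876·2260000 = −19798; condensed water 100 °C→T: 36.62(T − 100); water warms: 1.46·4180·(T − 24.2) = 6102.8(T − 24.2); aluminum cup: 0.346·897·(T − 24.2) = 310.36(T − 24.2)
6449.8 T = 19798 + 3661.7 + 155199 = 178658
T ≈ 27.70 °C (< 100 °C, so full condensation is consistent).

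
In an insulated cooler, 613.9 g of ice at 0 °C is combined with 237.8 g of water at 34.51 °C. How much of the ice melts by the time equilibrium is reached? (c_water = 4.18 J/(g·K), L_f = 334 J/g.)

Cooling the water to 0 °C releases 237.8·4.18·34.51 = 34303 J.
To melt every bit of ice: 613.9·334 = 205043 J.
That's not enough to melt it all — equilibrium is at 0 °C with ice remaining.
Mass melted = 34303/334 ≈ 102.7 g.

m_melted ≈ 103 g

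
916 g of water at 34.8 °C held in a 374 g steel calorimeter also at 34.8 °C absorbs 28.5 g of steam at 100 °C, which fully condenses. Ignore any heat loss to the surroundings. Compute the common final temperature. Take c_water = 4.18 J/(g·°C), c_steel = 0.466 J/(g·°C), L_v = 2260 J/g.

T_f ≈ 52.3 °C

Let T be the final temperature. ΣQ_i = 0:
latent heat released on condensation: 28.5×2260 = 64410; condensate cools 100→T: 28.5×4.18×(T − 100) = 119.13(T − 100); original water: 3828.9(T − 34.8); cup: 174.28(T − 34.8)
4122.3 T = 64410 + 11913 + 139310 = 215633
T ≈ 52.31 °C (< 100 °C, so full condensation is consistent).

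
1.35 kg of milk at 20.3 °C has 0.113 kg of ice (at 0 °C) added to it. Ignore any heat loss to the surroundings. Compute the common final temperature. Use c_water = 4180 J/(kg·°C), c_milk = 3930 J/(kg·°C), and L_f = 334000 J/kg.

Energy conservation, ΣQ = 0:
fusion: m_ice L_f = 0.113×334000 = 37742
  meltwater 0→T: 0.113×4180×T = 472.34 T
  milk cools: 1.35×3930×(T − 20.3) = 5305.5(T − 20.3)
5777.8 T = 107702 − 37742 = 69960
T ≈ 12.11 °C. Since T > 0 °C, the all-ice-melts assumption holds.

T_f ≈ 12.1 °C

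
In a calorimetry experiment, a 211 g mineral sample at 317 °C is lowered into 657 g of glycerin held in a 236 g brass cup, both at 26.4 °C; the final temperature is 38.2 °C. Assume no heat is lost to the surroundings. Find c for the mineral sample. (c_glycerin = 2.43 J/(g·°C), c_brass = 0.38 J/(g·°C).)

c ≈ 0.338 J/(g·°C)

Taking heat into each body as positive, Σ m c ΔT = 0:
211×c×(38.2 − 317) + 657×2.43×(38.2 − 26.4) + 236×0.38×(38.2 − 26.4) = 0
-58827 c = -19897
c = -19897/-58827 ≈ 0.3382 J/(g·°C)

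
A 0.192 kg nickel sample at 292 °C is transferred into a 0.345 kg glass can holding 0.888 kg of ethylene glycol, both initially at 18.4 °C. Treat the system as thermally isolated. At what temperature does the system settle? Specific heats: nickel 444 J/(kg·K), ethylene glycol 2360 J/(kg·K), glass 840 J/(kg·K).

T_f ≈ 27.8 °C

T_f is the heat-capacity-weighted average of the initial temperatures:
T_f = (85.25*292 + 2095.7*18.4 + 289.8*18.4) / (85.25 + 2095.7 + 289.8)
    = 68785 / 2470.7 ≈ 27.84 °C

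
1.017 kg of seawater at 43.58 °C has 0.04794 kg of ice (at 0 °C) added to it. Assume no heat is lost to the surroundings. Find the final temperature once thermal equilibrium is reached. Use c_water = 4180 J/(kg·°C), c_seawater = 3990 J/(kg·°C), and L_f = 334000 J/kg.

T_f ≈ 37.8 °C

Heat gained plus heat lost sum to zero:
melt ice: 0.04794·334000 = 16012; warm the meltwater: 200.39 T; seawater cools: 1.017·3990·(T − 43.58) = 4057.8(T − 43.58)
4258.2 T = 176840 − 16012 = 160828
T ≈ 37.77 °C (positive, so assuming full melt was valid).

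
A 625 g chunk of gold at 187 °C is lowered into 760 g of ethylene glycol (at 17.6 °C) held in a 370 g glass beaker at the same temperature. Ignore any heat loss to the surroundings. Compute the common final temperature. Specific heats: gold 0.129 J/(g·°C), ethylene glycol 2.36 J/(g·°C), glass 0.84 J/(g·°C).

T_f ≈ 23.9 °C

Taking heat into each body as positive, Σ m c ΔT = 0:
625*0.129*(T − 187) + 760*2.36*(T − 17.6) + 370*0.84*(T − 17.6) = 0
80.62(T − 187) + 1793.6(T − 17.6) + 310.8(T − 17.6) = 0
2185 T = 52114
T = 52114 / 2185 = 23.9 °C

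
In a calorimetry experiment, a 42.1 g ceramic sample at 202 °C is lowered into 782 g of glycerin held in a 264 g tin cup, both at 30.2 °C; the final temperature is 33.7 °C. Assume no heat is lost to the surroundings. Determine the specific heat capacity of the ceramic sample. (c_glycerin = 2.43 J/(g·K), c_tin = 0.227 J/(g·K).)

c ≈ 0.968 J/(g·K)

Conservation of energy gives ΣQ = 0:
42.1·c·(33.7 − 202) + 782·2.43·(33.7 − 30.2) + 264·0.227·(33.7 − 30.2) = 0
-7085.4 c = -6860.7
c = -6860.7/-7085.4 ≈ 0.9683 J/(g·K)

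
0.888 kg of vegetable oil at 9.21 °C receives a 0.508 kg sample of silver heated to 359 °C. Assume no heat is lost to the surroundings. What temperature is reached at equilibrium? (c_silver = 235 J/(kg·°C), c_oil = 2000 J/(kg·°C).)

T_f ≈ 31.2 °C

|Q_silver| = |Q_oil|:
0.508×235×(359 − T) = 0.888×2000×(T − 9.21)
119.38(359 − T) = 1776(T − 9.21)
1895.4 T = 59214  ⇒  T ≈ 31.24 °C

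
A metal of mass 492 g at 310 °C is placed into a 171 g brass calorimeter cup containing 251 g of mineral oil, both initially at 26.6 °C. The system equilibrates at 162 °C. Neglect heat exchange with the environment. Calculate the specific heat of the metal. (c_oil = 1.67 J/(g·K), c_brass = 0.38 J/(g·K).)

Let T be the final temperature. ΣQ_i = 0:
492×c×(162 − 310) + 251×1.67×(162 − 26.6) + 171×0.38×(162 − 26.6) = 0
-72816 c = -65554
c = -65554/-72816 ≈ 0.9003 J/(g·K)

c ≈ 0.9 J/(g·K)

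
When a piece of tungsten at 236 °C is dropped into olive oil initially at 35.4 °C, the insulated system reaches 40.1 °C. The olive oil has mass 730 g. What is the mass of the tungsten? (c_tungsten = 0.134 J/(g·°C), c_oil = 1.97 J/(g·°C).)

Net heat exchanged in the isolated system is zero:
m·0.134·(40.1 − 236) + 730·1.97·(40.1 − 35.4) = 0
-26.25 m = -6759.1
m = -6759.1/-26.25 ≈ 257.5 g

m ≈ 257 g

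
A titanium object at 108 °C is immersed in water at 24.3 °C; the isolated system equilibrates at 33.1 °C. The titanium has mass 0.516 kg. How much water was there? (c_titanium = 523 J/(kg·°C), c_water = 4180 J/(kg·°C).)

m ≈ 0.55 kg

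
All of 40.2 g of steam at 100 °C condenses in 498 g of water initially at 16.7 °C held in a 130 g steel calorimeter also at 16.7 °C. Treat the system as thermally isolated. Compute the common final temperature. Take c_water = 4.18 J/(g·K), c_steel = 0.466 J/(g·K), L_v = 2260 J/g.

T_f ≈ 62.1 °C

Heat gained plus heat lost sum to zero:
latent heat released on condensation: 40.2×2260 = 90852
  condensed water 100 °C→T: 168.04(T − 100)
  water warms: 498×4.18×(T − 16.7) = 2081.6(T − 16.7)
  steel cup: 130×0.466×(T − 16.7) = 60.58(T − 16.7)
2310.3 T = 90852 + 16804 + 35775 = 143431
T ≈ 62.08 °C, under the boiling point, so the assumption holds.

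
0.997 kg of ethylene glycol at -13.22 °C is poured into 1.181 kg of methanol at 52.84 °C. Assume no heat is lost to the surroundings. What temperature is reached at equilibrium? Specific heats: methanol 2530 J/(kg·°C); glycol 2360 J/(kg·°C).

Setting the total heat transfer to zero:
1.181×2530×(T − 52.84) + 0.997×2360×(T − (-13.22)) = 0
2987.9(T − 52.84) + 2352.9(T − (-13.22)) = 0
(2987.9 + 2352.9) T = 2987.9×52.84 + 2352.9×(-13.22)
T ≈ 23.74 °C

T_f ≈ 23.7 °C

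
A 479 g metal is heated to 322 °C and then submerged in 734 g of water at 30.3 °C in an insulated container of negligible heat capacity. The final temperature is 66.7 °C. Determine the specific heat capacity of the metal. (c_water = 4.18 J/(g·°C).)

Net heat exchanged in the isolated system is zero:
479×c×(66.7 − 322) + 734×4.18×(66.7 − 30.3) = 0
-122289 c = -111680
c = -111680/-122289 ≈ 0.9132 J/(g·°C)

c ≈ 0.913 J/(g·°C)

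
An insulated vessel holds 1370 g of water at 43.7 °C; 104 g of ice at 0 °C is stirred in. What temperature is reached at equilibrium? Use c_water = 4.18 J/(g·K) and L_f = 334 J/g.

T_f ≈ 35.0 °C

Energy conservation, ΣQ = 0:
fusion: m_ice L_f = 104×334 = 34736
  meltwater 0→T: 104×4.18×T = 434.72 T
  water cools: 1370×4.18×(T − 43.7) = 5726.6(T − 43.7)
6161.3 T = 250252 − 34736 = 215516
T ≈ 34.98 °C. Since T > 0 °C, the all-ice-melts assumption holds.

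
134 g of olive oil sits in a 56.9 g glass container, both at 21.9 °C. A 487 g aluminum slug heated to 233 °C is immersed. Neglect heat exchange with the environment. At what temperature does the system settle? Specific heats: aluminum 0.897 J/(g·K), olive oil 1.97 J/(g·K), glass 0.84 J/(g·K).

Heat gained plus heat lost sum to zero:
487·0.897·(T − 233) + 134·1.97·(T − 21.9) + 56.9·0.84·(T − 21.9) = 0
436.84(T − 233) + 263.98(T − 21.9) + 47.8(T − 21.9) = 0
748.62 T = 108611
T ≈ 145.08 °C

T_f ≈ 145.1 °C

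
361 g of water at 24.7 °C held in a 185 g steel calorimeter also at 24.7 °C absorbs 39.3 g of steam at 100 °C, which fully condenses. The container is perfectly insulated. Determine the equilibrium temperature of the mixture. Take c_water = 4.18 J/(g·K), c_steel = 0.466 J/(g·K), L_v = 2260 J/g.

T_f ≈ 82.2 °C

Net heat exchanged in the isolated system is zero:
steam→water at 100 °C releases m L_v = 39.3·2260 = 88818; condensed water 100 °C→T: 164.27(T − 100); water warms: 361·4.18·(T − 24.7) = 1509(T − 24.7); cup: 86.21(T − 24.7)
1759.5 T = 88818 + 16427 + 39401 = 144647
T ≈ 82.21 °C, under the boiling point, so the assumption holds.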